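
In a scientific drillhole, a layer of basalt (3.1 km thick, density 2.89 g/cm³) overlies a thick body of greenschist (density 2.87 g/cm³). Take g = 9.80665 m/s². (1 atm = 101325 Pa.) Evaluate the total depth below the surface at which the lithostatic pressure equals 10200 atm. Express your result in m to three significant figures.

36700 m

Pressure at base of upper layers: 2890×9.80665×3100 = 8.786×10^7 Pa = 867.1 atm
Remaining pressure to be supplied by greenschist: 1.034×10^9 − 8.786×10^7 = 9.457×10^8 Pa
Additional depth in greenschist = 9.457×10^8 Pa / (2870 kg/m³ × 9.80665 m/s²) = 33599 m
Total depth = 3100 m + 33599 m = 36699 m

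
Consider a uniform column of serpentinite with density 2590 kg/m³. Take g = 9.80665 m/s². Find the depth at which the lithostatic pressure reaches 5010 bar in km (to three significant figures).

19.7 km

h = P/(ρg) = 5010 bar / (2590 kg/m³ × 9.80665 m/s²) = 5.010×10^8 Pa / 25399 Pa/m = 19725 m
= 19.725 km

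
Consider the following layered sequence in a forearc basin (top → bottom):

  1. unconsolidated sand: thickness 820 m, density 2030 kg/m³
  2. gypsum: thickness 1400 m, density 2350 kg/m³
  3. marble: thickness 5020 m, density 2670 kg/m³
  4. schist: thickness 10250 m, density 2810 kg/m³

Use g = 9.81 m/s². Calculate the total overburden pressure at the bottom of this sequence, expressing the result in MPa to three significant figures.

unconsolidated sand: 2030 kg/m³ × 9.81 m/s² × 820 m = 1.633×10^7 Pa = 16.33 MPa
gypsum: 2350 kg/m³ × 9.81 m/s² × 1400 m = 3.227×10^7 Pa = 32.27 MPa
marble: 2670 kg/m³ × 9.81 m/s² × 5020 m = 1.315×10^8 Pa = 131.5 MPa
schist: 2810 kg/m³ × 9.81 m/s² × 10250 m = 2.826×10^8 Pa = 282.6 MPa
Total = 16.33 + 32.27 + 131.5 + 282.6 = 462.64 MPa

463 MPa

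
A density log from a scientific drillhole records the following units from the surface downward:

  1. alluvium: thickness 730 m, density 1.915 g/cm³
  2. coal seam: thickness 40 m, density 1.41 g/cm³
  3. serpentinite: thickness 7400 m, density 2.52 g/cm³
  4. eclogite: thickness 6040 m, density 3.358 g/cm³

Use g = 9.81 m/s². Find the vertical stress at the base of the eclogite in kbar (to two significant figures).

4.0 kbar

alluvium: 1915 kg/m³ × 9.81 m/s² × 730 m = 1.371×10^7 Pa = 0.1371 kbar
coal seam: 1410 kg/m³ × 9.81 m/s² × 40 m = 5.533×10^5 Pa = 5.533×10^-3 kbar
serpentinite: 2520 kg/m³ × 9.81 m/s² × 7400 m = 1.829×10^8 Pa = 1.829 kbar
eclogite: 3358 kg/m³ × 9.81 m/s² × 6040 m = 1.990×10^8 Pa = 1.990 kbar
Total = 0.1371 + 5.533×10^-3 + 1.829 + 1.990 = 3.9617 kbar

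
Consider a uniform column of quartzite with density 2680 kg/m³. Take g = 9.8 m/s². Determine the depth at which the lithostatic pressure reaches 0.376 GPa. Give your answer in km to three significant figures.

14.3 km

h = P/(ρg) = 0.376 GPa / (2680 kg/m³ × 9.8 m/s²) = 3.760×10^8 Pa / 26264 Pa/m = 14316 m
= 14.316 km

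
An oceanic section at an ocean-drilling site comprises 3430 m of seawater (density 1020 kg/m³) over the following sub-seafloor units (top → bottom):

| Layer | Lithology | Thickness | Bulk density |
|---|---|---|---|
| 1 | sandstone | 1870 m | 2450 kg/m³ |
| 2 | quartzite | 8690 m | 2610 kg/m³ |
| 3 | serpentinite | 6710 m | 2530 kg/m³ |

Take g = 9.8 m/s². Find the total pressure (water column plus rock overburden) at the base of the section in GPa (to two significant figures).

seawater: 1020 kg/m³ × 9.8 m/s² × 3430 m = 3.429×10^7 Pa = 0.03429 GPa
sandstone: 2450 kg/m³ × 9.8 m/s² × 1870 m = 4.490×10^7 Pa = 0.04490 GPa
quartzite: 2610 kg/m³ × 9.8 m/s² × 8690 m = 2.223×10^8 Pa = 0.2223 GPa
serpentinite: 2530 kg/m³ × 9.8 m/s² × 6710 m = 1.664×10^8 Pa = 0.1664 GPa
Total = 0.03429 + 0.04490 + 0.2223 + 0.1664 = 0.46783 GPa

0.47 GPa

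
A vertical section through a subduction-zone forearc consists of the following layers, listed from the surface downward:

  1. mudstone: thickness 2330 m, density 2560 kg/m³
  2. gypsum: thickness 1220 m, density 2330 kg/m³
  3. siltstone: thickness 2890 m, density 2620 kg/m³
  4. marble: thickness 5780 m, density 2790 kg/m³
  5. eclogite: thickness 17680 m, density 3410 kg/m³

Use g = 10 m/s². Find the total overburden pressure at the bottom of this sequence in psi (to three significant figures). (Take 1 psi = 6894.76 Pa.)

135000 psi

mudstone: 2560 kg/m³ × 10 m/s² × 2330 m = 5.965×10^7 Pa = 8651 psi
gypsum: 2330 kg/m³ × 10 m/s² × 1220 m = 2.843×10^7 Pa = 4123 psi
siltstone: 2620 kg/m³ × 10 m/s² × 2890 m = 7.572×10^7 Pa = 10982 psi
marble: 2790 kg/m³ × 10 m/s² × 5780 m = 1.613×10^8 Pa = 23389 psi
eclogite: 3410 kg/m³ × 10 m/s² × 17680 m = 6.029×10^8 Pa = 87442 psi
Total = 8651 + 4123 + 10982 + 23389 + 87442 = 1.3459×10^5 psi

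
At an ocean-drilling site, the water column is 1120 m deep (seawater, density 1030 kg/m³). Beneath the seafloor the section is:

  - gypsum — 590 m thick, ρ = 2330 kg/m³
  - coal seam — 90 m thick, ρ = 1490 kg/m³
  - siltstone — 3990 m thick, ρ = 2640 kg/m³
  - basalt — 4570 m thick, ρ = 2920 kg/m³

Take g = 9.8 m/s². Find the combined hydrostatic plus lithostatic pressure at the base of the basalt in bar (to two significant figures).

seawater: 1030 kg/m³ × 9.8 m/s² × 1120 m = 1.131×10^7 Pa = 113.1 bar
gypsum: 2330 kg/m³ × 9.8 m/s² × 590 m = 1.347×10^7 Pa = 134.7 bar
coal seam: 1490 kg/m³ × 9.8 m/s² × 90 m = 1.314×10^6 Pa = 13.14 bar
siltstone: 2640 kg/m³ × 9.8 m/s² × 3990 m = 1.032×10^8 Pa = 1032 bar
basalt: 2920 kg/m³ × 9.8 m/s² × 4570 m = 1.308×10^8 Pa = 1308 bar
Total = 113.1 + 134.7 + 13.14 + 1032 + 1308 = 2601.0 bar

2600 bar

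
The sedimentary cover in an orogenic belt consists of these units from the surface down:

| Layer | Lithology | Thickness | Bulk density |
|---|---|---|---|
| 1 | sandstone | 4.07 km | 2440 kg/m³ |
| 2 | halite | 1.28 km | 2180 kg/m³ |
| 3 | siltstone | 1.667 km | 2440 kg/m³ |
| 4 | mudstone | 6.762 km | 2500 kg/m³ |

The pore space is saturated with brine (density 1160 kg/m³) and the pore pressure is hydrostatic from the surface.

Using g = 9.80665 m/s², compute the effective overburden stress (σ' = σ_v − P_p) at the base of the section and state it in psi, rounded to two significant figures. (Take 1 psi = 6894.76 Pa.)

25000 psi

Overburden (lithostatic) stress σ_v:
sandstone: 2440 kg/m³ × 9.80665 m/s² × 4070 m = 9.739×10^7 Pa = 97.39 MPa
halite: 2180 kg/m³ × 9.80665 m/s² × 1280 m = 2.736×10^7 Pa = 27.36 MPa
siltstone: 2440 kg/m³ × 9.80665 m/s² × 1667 m = 3.989×10^7 Pa = 39.89 MPa
mudstone: 2500 kg/m³ × 9.80665 m/s² × 6762 m = 1.658×10^8 Pa = 165.8 MPa
Total = 97.39 + 27.36 + 39.89 + 165.8 = 330.42 MPa
Pore pressure P_p = 1160 kg/m³ × 9.80665 m/s² × 13779 m = 1.567×10^8 Pa = 156.7 MPa
Effective stress σ' = σ_v − P_p = 330.4 − 156.7 = 173.68 MPa = 25190 psi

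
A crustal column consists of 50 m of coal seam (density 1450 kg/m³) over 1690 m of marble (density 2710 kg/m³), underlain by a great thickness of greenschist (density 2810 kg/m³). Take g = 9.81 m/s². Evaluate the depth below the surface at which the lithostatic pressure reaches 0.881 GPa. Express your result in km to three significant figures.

32.0 km

Pressure at base of upper layers: 1450×9.81×50 + 2710×9.81×1690 = 4.564×10^7 Pa = 0.04564 GPa
Remaining pressure to be supplied by greenschist: 8.810×10^8 − 4.564×10^7 = 8.354×10^8 Pa
Additional depth in greenschist = 8.354×10^8 Pa / (2810 kg/m³ × 9.81 m/s²) = 30304 m
Total depth = 1740 m + 30304 m = 32044 m
= 32.044 km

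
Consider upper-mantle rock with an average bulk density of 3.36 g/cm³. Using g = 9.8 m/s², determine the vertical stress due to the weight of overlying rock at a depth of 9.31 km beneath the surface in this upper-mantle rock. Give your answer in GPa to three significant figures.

upper-mantle rock: 3360 kg/m³ × 9.8 m/s² × 9310 m = 3.066×10^8 Pa = 0.3066 GPa

0.307 GPa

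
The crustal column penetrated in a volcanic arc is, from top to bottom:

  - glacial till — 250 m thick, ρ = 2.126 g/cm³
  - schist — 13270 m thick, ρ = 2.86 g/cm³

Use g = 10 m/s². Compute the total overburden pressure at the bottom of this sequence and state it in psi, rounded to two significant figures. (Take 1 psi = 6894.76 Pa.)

56000 psi

glacial till: 2126 kg/m³ × 10 m/s² × 250 m = 5.315×10^6 Pa = 770.9 psi
schist: 2860 kg/m³ × 10 m/s² × 13270 m = 3.795×10^8 Pa = 55045 psi
Total = 770.9 + 55045 = 55816 psi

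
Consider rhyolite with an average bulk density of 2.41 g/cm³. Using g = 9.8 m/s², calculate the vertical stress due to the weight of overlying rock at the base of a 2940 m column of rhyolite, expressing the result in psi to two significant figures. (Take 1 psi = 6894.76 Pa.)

10000 psi

rhyolite: 2410 kg/m³ × 9.8 m/s² × 2940 m = 6.944×10^7 Pa = 10071 psi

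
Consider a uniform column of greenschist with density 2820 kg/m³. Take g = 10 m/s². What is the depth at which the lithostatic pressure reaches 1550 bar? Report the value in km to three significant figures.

h = P/(ρg) = 1550 bar / (2820 kg/m³ × 10 m/s²) = 1.550×10^8 Pa / 28200 Pa/m = 5496.5 m
= 5.4965 km

5.50 km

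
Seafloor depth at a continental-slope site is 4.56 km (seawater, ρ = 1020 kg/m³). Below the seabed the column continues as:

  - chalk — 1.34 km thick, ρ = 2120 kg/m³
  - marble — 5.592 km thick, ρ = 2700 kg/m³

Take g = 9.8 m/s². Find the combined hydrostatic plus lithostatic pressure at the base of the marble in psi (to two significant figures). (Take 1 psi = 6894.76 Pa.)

32000 psi

seawater: 1020 kg/m³ × 9.8 m/s² × 4560 m = 4.558×10^7 Pa = 6611 psi
chalk: 2120 kg/m³ × 9.8 m/s² × 1340 m = 2.784×10^7 Pa = 4038 psi
marble: 2700 kg/m³ × 9.8 m/s² × 5592 m = 1.480×10^8 Pa = 21460 psi
Total = 6611 + 4038 + 21460 = 32109 psi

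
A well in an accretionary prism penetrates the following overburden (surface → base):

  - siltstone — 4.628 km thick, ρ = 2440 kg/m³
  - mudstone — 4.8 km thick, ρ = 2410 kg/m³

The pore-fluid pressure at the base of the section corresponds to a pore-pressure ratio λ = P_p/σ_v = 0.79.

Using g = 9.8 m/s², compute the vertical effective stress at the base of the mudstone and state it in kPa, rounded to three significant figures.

Overburden (lithostatic) stress σ_v:
siltstone: 2440 kg/m³ × 9.8 m/s² × 4628 m = 1.107×10^8 Pa = 110.7 MPa
mudstone: 2410 kg/m³ × 9.8 m/s² × 4800 m = 1.134×10^8 Pa = 113.4 MPa
Total = 110.7 + 113.4 = 224.03 MPa
Pore pressure P_p = λ·σ_v = 0.79 × 224.0 MPa = 177.0 MPa
Effective stress σ' = σ_v − P_p = 224.0 − 177.0 = 47.047 MPa = 47047 kPa

47000 kPa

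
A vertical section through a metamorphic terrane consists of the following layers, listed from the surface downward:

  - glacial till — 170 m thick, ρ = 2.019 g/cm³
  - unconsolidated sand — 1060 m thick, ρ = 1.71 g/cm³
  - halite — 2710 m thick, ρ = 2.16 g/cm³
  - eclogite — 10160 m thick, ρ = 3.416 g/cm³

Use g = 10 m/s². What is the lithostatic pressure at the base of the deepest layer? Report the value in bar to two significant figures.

glacial till: 2019 kg/m³ × 10 m/s² × 170 m = 3.432×10^6 Pa = 34.32 bar
unconsolidated sand: 1710 kg/m³ × 10 m/s² × 1060 m = 1.813×10^7 Pa = 181.3 bar
halite: 2160 kg/m³ × 10 m/s² × 2710 m = 5.854×10^7 Pa = 585.4 bar
eclogite: 3416 kg/m³ × 10 m/s² × 10160 m = 3.471×10^8 Pa = 3471 bar
Total = 34.32 + 181.3 + 585.4 + 3471 = 4271.6 bar

4300 bar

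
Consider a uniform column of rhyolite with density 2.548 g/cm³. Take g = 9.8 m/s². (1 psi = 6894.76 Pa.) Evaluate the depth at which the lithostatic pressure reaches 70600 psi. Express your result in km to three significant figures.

19.5 km

h = P/(ρg) = 70600 psi / (2548 kg/m³ × 9.8 m/s²) = 4.868×10^8 Pa / 24970 Pa/m = 19494 m
= 19.494 km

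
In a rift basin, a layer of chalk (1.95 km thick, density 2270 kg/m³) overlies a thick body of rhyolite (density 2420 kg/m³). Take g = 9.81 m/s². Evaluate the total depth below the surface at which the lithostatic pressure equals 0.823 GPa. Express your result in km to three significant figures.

34.8 km

Pressure at base of upper layers: 2270×9.81×1950 = 4.342×10^7 Pa = 0.04342 GPa
Remaining pressure to be supplied by rhyolite: 8.230×10^8 − 4.342×10^7 = 7.796×10^8 Pa
Additional depth in rhyolite = 7.796×10^8 Pa / (2420 kg/m³ × 9.81 m/s²) = 32838 m
Total depth = 1950 m + 32838 m = 34788 m
= 34.788 km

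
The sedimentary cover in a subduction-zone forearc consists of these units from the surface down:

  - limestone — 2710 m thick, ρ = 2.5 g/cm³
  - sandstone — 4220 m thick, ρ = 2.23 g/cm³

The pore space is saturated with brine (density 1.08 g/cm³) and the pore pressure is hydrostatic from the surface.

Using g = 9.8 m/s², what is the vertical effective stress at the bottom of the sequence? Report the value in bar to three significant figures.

853 bar

Overburden (lithostatic) stress σ_v:
limestone: 2500 kg/m³ × 9.8 m/s² × 2710 m = 6.639×10^7 Pa = 66.39 MPa
sandstone: 2230 kg/m³ × 9.8 m/s² × 4220 m = 9.222×10^7 Pa = 92.22 MPa
Total = 66.39 + 92.22 = 158.62 MPa
Pore pressure P_p = 1080 kg/m³ × 9.8 m/s² × 6930 m = 7.335×10^7 Pa = 73.35 MPa
Effective stress σ' = σ_v − P_p = 158.6 − 73.35 = 85.272 MPa = 852.72 bar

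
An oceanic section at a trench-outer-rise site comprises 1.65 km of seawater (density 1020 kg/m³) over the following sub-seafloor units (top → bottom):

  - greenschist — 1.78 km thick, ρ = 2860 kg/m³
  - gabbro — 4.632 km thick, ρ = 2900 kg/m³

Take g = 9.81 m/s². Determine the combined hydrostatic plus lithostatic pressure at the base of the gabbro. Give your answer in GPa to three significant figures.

0.198 GPa

seawater: 1020 kg/m³ × 9.81 m/s² × 1650 m = 1.651×10^7 Pa = 0.01651 GPa
greenschist: 2860 kg/m³ × 9.81 m/s² × 1780 m = 4.994×10^7 Pa = 0.04994 GPa
gabbro: 2900 kg/m³ × 9.81 m/s² × 4632 m = 1.318×10^8 Pa = 0.1318 GPa
Total = 0.01651 + 0.04994 + 0.1318 = 0.19823 GPa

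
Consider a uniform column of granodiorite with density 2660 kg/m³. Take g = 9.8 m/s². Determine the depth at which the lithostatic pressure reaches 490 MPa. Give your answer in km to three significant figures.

18.8 km

h = P/(ρg) = 490 MPa / (2660 kg/m³ × 9.8 m/s²) = 4.900×10^8 Pa / 26068 Pa/m = 18797 m
= 18.797 km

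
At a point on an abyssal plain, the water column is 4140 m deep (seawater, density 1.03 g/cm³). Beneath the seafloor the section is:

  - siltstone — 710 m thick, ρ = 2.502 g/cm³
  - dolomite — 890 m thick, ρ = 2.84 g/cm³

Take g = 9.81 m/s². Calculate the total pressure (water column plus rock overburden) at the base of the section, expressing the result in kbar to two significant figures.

0.84 kbar

seawater: 1030 kg/m³ × 9.81 m/s² × 4140 m = 4.183×10^7 Pa = 0.4183 kbar
siltstone: 2502 kg/m³ × 9.81 m/s² × 710 m = 1.743×10^7 Pa = 0.1743 kbar
dolomite: 2840 kg/m³ × 9.81 m/s² × 890 m = 2.480×10^7 Pa = 0.2480 kbar
Total = 0.4183 + 0.1743 + 0.2480 = 0.84054 kbar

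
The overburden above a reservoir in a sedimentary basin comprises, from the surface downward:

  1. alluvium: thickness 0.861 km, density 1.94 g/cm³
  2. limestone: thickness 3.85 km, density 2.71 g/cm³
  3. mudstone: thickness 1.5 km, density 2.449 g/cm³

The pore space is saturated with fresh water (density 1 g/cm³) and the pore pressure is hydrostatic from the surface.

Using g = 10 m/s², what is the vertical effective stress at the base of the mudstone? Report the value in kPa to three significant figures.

95700 kPa

Overburden (lithostatic) stress σ_v:
alluvium: 1940 kg/m³ × 10 m/s² × 861 m = 1.670×10^7 Pa = 16.70 MPa
limestone: 2710 kg/m³ × 10 m/s² × 3850 m = 1.043×10^8 Pa = 104.3 MPa
mudstone: 2449 kg/m³ × 10 m/s² × 1500 m = 3.674×10^7 Pa = 36.73 MPa
Total = 16.70 + 104.3 + 36.73 = 157.77 MPa
Pore pressure P_p = 1000 kg/m³ × 10 m/s² × 6211 m = 6.211×10^7 Pa = 62.11 MPa
Effective stress σ' = σ_v − P_p = 157.8 − 62.11 = 95.663 MPa = 95663 kPa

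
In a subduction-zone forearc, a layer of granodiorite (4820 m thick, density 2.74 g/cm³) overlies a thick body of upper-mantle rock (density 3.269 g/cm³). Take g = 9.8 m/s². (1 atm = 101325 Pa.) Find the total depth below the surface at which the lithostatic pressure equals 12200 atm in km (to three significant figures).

Pressure at base of upper layers: 2740×9.8×4820 = 1.294×10^8 Pa = 1277 atm
Remaining pressure to be supplied by upper-mantle rock: 1.236×10^9 − 1.294×10^8 = 1.107×10^9 Pa
Additional depth in upper-mantle rock = 1.107×10^9 Pa / (3269 kg/m³ × 9.8 m/s²) = 34546 m
Total depth = 4820 m + 34546 m = 39366 m
= 39.366 km

39.4 km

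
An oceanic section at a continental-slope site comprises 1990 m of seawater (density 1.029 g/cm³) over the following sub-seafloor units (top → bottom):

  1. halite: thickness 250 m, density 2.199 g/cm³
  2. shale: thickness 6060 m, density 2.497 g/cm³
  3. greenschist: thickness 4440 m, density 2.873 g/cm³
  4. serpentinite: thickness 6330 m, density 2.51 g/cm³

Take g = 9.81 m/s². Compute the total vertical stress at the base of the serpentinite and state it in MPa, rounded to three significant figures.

455 MPa

seawater: 1029 kg/m³ × 9.81 m/s² × 1990 m = 2.009×10^7 Pa = 20.09 MPa
halite: 2199 kg/m³ × 9.81 m/s² × 250 m = 5.393×10^6 Pa = 5.393 MPa
shale: 2497 kg/m³ × 9.81 m/s² × 6060 m = 1.484×10^8 Pa = 148.4 MPa
greenschist: 2873 kg/m³ × 9.81 m/s² × 4440 m = 1.251×10^8 Pa = 125.1 MPa
serpentinite: 2510 kg/m³ × 9.81 m/s² × 6330 m = 1.559×10^8 Pa = 155.9 MPa
Total = 20.09 + 5.393 + 148.4 + 125.1 + 155.9 = 454.93 MPa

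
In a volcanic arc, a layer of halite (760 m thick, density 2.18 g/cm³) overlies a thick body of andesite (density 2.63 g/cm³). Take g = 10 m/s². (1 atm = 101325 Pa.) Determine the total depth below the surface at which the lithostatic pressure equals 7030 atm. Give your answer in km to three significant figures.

27.2 km

Pressure at base of upper layers: 2180×10×760 = 1.657×10^7 Pa = 163.5 atm
Remaining pressure to be supplied by andesite: 7.123×10^8 − 1.657×10^7 = 6.957×10^8 Pa
Additional depth in andesite = 6.957×10^8 Pa / (2630 kg/m³ × 10 m/s²) = 26454 m
Total depth = 760 m + 26454 m = 27214 m
= 27.214 km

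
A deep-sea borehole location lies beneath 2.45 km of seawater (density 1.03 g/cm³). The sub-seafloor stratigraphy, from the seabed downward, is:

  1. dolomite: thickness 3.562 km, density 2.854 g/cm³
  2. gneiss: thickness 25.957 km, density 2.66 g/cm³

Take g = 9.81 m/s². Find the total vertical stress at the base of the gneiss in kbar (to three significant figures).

8.02 kbar

seawater: 1030 kg/m³ × 9.81 m/s² × 2450 m = 2.476×10^7 Pa = 0.2476 kbar
dolomite: 2854 kg/m³ × 9.81 m/s² × 3562 m = 9.973×10^7 Pa = 0.9973 kbar
gneiss: 2660 kg/m³ × 9.81 m/s² × 25957 m = 6.773×10^8 Pa = 6.773 kbar
Total = 0.2476 + 0.9973 + 6.773 = 8.0182 kbar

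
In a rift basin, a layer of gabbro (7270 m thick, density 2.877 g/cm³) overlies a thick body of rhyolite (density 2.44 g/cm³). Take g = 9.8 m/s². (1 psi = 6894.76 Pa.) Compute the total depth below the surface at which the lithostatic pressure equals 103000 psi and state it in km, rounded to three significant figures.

28.4 km

Pressure at base of upper layers: 2877×9.8×7270 = 2.050×10^8 Pa = 29729 psi
Remaining pressure to be supplied by rhyolite: 7.102×10^8 − 2.050×10^8 = 5.052×10^8 Pa
Additional depth in rhyolite = 5.052×10^8 Pa / (2440 kg/m³ × 9.8 m/s²) = 21127 m
Total depth = 7270 m + 21127 m = 28397 m
= 28.397 km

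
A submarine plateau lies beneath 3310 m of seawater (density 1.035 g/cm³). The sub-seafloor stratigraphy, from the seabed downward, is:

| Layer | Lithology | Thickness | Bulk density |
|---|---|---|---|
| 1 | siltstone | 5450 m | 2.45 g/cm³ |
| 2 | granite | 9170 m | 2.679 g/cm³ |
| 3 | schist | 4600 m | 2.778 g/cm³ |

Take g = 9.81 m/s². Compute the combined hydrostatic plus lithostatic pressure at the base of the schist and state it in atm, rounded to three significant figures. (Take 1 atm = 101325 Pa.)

seawater: 1035 kg/m³ × 9.81 m/s² × 3310 m = 3.361×10^7 Pa = 331.7 atm
siltstone: 2450 kg/m³ × 9.81 m/s² × 5450 m = 1.310×10^8 Pa = 1293 atm
granite: 2679 kg/m³ × 9.81 m/s² × 9170 m = 2.410×10^8 Pa = 2378 atm
schist: 2778 kg/m³ × 9.81 m/s² × 4600 m = 1.254×10^8 Pa = 1237 atm
Total = 331.7 + 1293 + 2378 + 1237 = 5240.1 atm

5240 atm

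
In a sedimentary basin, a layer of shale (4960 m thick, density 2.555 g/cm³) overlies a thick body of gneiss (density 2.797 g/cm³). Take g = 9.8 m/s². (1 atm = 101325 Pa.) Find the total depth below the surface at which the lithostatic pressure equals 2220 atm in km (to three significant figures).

Pressure at base of upper layers: 2555×9.8×4960 = 1.242×10^8 Pa = 1226 atm
Remaining pressure to be supplied by gneiss: 2.249×10^8 − 1.242×10^8 = 1.007×10^8 Pa
Additional depth in gneiss = 1.007×10^8 Pa / (2797 kg/m³ × 9.8 m/s²) = 3675.5 m
Total depth = 4960 m + 3675.5 m = 8635.5 m
= 8.6355 km

8.64 km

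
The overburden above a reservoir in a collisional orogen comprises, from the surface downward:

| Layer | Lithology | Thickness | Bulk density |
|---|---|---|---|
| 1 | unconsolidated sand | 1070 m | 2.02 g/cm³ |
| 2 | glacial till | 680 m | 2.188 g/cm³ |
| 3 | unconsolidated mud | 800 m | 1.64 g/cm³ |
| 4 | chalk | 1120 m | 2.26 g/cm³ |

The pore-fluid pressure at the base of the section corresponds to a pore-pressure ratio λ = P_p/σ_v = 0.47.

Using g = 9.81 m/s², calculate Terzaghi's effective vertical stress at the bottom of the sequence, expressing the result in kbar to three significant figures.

0.390 kbar

Overburden (lithostatic) stress σ_v:
unconsolidated sand: 2020 kg/m³ × 9.81 m/s² × 1070 m = 2.120×10^7 Pa = 21.20 MPa
glacial till: 2188 kg/m³ × 9.81 m/s² × 680 m = 1.460×10^7 Pa = 14.60 MPa
unconsolidated mud: 1640 kg/m³ × 9.81 m/s² × 800 m = 1.287×10^7 Pa = 12.87 MPa
chalk: 2260 kg/m³ × 9.81 m/s² × 1120 m = 2.483×10^7 Pa = 24.83 MPa
Total = 21.20 + 14.60 + 12.87 + 24.83 = 73.501 MPa
Pore pressure P_p = λ·σ_v = 0.47 × 73.50 MPa = 34.55 MPa
Effective stress σ' = σ_v − P_p = 73.50 − 34.55 = 38.955 MPa = 0.38955 kbar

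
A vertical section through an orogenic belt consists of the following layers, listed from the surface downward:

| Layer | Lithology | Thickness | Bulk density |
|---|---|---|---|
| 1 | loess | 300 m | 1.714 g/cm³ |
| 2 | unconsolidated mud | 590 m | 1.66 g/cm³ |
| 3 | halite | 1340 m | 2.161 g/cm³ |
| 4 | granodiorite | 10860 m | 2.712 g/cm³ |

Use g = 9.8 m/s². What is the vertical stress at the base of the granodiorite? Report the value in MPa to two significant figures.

loess: 1714 kg/m³ × 9.8 m/s² × 300 m = 5.039×10^6 Pa = 5.039 MPa
unconsolidated mud: 1660 kg/m³ × 9.8 m/s² × 590 m = 9.598×10^6 Pa = 9.598 MPa
halite: 2161 kg/m³ × 9.8 m/s² × 1340 m = 2.838×10^7 Pa = 28.38 MPa
granodiorite: 2712 kg/m³ × 9.8 m/s² × 10860 m = 2.886×10^8 Pa = 288.6 MPa
Total = 5.039 + 9.598 + 28.38 + 288.6 = 331.65 MPa

330 MPa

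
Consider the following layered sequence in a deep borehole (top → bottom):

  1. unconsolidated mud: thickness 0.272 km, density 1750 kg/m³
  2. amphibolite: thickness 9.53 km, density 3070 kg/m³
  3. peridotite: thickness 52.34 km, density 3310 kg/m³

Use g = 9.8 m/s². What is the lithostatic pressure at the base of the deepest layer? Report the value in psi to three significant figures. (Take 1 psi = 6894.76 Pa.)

289000 psi

unconsolidated mud: 1750 kg/m³ × 9.8 m/s² × 272 m = 4.665×10^6 Pa = 676.6 psi
amphibolite: 3070 kg/m³ × 9.8 m/s² × 9530 m = 2.867×10^8 Pa = 41585 psi
peridotite: 3310 kg/m³ × 9.8 m/s² × 52340 m = 1.698×10^9 Pa = 2.462×10^5 psi
Total = 676.6 + 41585 + 2.462×10^5 = 2.8851×10^5 psi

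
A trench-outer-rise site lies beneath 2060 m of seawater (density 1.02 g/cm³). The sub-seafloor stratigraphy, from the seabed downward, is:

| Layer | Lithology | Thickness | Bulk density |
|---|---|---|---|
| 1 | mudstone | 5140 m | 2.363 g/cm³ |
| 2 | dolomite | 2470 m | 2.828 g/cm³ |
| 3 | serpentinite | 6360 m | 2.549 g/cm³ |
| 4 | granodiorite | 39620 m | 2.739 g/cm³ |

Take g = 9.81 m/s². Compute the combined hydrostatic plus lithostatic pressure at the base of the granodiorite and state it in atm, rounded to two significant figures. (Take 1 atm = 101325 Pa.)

14000 atm

seawater: 1020 kg/m³ × 9.81 m/s² × 2060 m = 2.061×10^7 Pa = 203.4 atm
mudstone: 2363 kg/m³ × 9.81 m/s² × 5140 m = 1.192×10^8 Pa = 1176 atm
dolomite: 2828 kg/m³ × 9.81 m/s² × 2470 m = 6.852×10^7 Pa = 676.3 atm
serpentinite: 2549 kg/m³ × 9.81 m/s² × 6360 m = 1.590×10^8 Pa = 1570 atm
granodiorite: 2739 kg/m³ × 9.81 m/s² × 39620 m = 1.065×10^9 Pa = 10507 atm
Total = 203.4 + 1176 + 676.3 + 1570 + 10507 = 14132 atm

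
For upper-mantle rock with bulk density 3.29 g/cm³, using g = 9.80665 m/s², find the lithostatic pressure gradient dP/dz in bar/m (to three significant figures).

dP/dz = ρg = 3290 kg/m³ × 9.80665 m/s² = 32264 Pa/m
= 32264 Pa/m × (1 bar/m / 1.0000×10^5 Pa/m) = 0.32264 bar/m

0.323 bar/m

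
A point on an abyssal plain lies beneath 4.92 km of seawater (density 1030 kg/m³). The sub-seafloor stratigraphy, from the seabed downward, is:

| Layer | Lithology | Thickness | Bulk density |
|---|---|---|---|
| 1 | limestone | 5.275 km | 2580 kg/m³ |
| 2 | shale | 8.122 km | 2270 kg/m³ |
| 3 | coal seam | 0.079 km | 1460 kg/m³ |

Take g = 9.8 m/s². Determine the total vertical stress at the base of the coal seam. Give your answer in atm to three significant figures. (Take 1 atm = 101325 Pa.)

seawater: 1030 kg/m³ × 9.8 m/s² × 4920 m = 4.966×10^7 Pa = 490.1 atm
limestone: 2580 kg/m³ × 9.8 m/s² × 5275 m = 1.334×10^8 Pa = 1316 atm
shale: 2270 kg/m³ × 9.8 m/s² × 8122 m = 1.807×10^8 Pa = 1783 atm
coal seam: 1460 kg/m³ × 9.8 m/s² × 79 m = 1.130×10^6 Pa = 11.16 atm
Total = 490.1 + 1316 + 1783 + 11.16 = 3600.8 atm

3600 atm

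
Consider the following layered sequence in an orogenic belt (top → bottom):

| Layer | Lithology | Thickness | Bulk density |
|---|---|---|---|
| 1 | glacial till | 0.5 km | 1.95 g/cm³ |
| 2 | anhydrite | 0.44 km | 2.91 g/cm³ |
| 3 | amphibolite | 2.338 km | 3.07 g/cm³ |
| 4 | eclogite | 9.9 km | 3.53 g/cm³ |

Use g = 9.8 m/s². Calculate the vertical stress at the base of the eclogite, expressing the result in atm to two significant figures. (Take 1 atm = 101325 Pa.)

4300 atm

glacial till: 1950 kg/m³ × 9.8 m/s² × 500 m = 9.555×10^6 Pa = 94.30 atm
anhydrite: 2910 kg/m³ × 9.8 m/s² × 440 m = 1.255×10^7 Pa = 123.8 atm
amphibolite: 3070 kg/m³ × 9.8 m/s² × 2338 m = 7.034×10^7 Pa = 694.2 atm
eclogite: 3530 kg/m³ × 9.8 m/s² × 9900 m = 3.425×10^8 Pa = 3380 atm
Total = 94.30 + 123.8 + 694.2 + 3380 = 4292.4 atm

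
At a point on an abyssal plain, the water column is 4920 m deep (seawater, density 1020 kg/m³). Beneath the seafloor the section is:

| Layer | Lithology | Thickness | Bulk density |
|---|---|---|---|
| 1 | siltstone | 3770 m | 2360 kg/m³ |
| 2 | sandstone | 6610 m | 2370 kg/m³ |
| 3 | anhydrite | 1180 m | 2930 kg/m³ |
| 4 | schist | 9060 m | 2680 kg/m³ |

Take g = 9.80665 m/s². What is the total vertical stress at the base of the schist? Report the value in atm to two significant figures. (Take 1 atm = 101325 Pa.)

seawater: 1020 kg/m³ × 9.80665 m/s² × 4920 m = 4.921×10^7 Pa = 485.7 atm
siltstone: 2360 kg/m³ × 9.80665 m/s² × 3770 m = 8.725×10^7 Pa = 861.1 atm
sandstone: 2370 kg/m³ × 9.80665 m/s² × 6610 m = 1.536×10^8 Pa = 1516 atm
anhydrite: 2930 kg/m³ × 9.80665 m/s² × 1180 m = 3.391×10^7 Pa = 334.6 atm
schist: 2680 kg/m³ × 9.80665 m/s² × 9060 m = 2.381×10^8 Pa = 2350 atm
Total = 485.7 + 861.1 + 1516 + 334.6 + 2350 = 5547.6 atm

5500 atm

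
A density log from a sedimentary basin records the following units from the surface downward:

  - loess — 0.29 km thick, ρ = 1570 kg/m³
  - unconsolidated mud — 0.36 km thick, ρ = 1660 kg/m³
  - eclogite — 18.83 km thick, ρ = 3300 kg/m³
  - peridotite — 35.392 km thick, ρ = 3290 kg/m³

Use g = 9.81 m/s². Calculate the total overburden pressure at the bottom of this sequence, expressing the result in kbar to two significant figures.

loess: 1570 kg/m³ × 9.81 m/s² × 290 m = 4.466×10^6 Pa = 0.04466 kbar
unconsolidated mud: 1660 kg/m³ × 9.81 m/s² × 360 m = 5.862×10^6 Pa = 0.05862 kbar
eclogite: 3300 kg/m³ × 9.81 m/s² × 18830 m = 6.096×10^8 Pa = 6.096 kbar
peridotite: 3290 kg/m³ × 9.81 m/s² × 35392 m = 1.142×10^9 Pa = 11.42 kbar
Total = 0.04466 + 0.05862 + 6.096 + 11.42 = 17.622 kbar

18 kbar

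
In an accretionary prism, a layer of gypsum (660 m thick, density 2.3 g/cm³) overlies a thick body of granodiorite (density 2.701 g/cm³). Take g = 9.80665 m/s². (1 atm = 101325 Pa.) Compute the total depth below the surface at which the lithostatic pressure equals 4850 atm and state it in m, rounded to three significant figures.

18700 m

Pressure at base of upper layers: 2300×9.80665×660 = 1.489×10^7 Pa = 146.9 atm
Remaining pressure to be supplied by granodiorite: 4.914×10^8 − 1.489×10^7 = 4.765×10^8 Pa
Additional depth in granodiorite = 4.765×10^8 Pa / (2701 kg/m³ × 9.80665 m/s²) = 17991 m
Total depth = 660 m + 17991 m = 18651 m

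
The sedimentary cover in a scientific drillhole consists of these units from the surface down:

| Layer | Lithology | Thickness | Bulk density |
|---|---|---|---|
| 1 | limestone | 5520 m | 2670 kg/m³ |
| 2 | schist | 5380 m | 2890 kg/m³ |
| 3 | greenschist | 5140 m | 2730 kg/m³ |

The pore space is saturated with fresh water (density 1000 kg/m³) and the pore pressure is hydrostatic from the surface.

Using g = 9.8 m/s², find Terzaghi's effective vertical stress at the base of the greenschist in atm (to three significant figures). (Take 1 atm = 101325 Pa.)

2740 atm

Overburden (lithostatic) stress σ_v:
limestone: 2670 kg/m³ × 9.8 m/s² × 5520 m = 1.444×10^8 Pa = 144.4 MPa
schist: 2890 kg/m³ × 9.8 m/s² × 5380 m = 1.524×10^8 Pa = 152.4 MPa
greenschist: 2730 kg/m³ × 9.8 m/s² × 5140 m = 1.375×10^8 Pa = 137.5 MPa
Total = 144.4 + 152.4 + 137.5 = 434.32 MPa
Pore pressure P_p = 1000 kg/m³ × 9.8 m/s² × 16040 m = 1.572×10^8 Pa = 157.2 MPa
Effective stress σ' = σ_v − P_p = 434.3 − 157.2 = 277.13 MPa = 2735.1 atm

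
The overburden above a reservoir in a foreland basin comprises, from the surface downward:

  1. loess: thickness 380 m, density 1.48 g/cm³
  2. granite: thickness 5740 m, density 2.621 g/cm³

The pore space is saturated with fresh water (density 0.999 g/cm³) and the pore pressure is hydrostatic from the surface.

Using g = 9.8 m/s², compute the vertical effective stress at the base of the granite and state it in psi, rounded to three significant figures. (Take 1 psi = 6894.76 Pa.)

13500 psi

Overburden (lithostatic) stress σ_v:
loess: 1480 kg/m³ × 9.8 m/s² × 380 m = 5.512×10^6 Pa = 5.512 MPa
granite: 2621 kg/m³ × 9.8 m/s² × 5740 m = 1.474×10^8 Pa = 147.4 MPa
Total = 5.512 + 147.4 = 152.95 MPa
Pore pressure P_p = 999 kg/m³ × 9.8 m/s² × 6120 m = 5.992×10^7 Pa = 59.92 MPa
Effective stress σ' = σ_v − P_p = 152.9 − 59.92 = 93.032 MPa = 13493 psi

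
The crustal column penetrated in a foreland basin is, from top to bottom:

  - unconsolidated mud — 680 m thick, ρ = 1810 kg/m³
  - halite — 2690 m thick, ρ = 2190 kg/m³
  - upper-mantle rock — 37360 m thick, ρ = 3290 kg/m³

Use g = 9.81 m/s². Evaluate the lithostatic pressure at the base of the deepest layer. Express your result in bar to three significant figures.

12800 bar

unconsolidated mud: 1810 kg/m³ × 9.81 m/s² × 680 m = 1.207×10^7 Pa = 120.7 bar
halite: 2190 kg/m³ × 9.81 m/s² × 2690 m = 5.779×10^7 Pa = 577.9 bar
upper-mantle rock: 3290 kg/m³ × 9.81 m/s² × 37360 m = 1.206×10^9 Pa = 12058 bar
Total = 120.7 + 577.9 + 12058 = 12757 bar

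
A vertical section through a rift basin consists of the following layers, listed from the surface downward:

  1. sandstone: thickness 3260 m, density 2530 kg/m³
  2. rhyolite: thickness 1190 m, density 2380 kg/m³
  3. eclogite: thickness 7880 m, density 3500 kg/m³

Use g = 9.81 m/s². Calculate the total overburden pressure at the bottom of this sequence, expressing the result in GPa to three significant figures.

sandstone: 2530 kg/m³ × 9.81 m/s² × 3260 m = 8.091×10^7 Pa = 0.08091 GPa
rhyolite: 2380 kg/m³ × 9.81 m/s² × 1190 m = 2.778×10^7 Pa = 0.02778 GPa
eclogite: 3500 kg/m³ × 9.81 m/s² × 7880 m = 2.706×10^8 Pa = 0.2706 GPa
Total = 0.08091 + 0.02778 + 0.2706 = 0.37925 GPa

0.379 GPa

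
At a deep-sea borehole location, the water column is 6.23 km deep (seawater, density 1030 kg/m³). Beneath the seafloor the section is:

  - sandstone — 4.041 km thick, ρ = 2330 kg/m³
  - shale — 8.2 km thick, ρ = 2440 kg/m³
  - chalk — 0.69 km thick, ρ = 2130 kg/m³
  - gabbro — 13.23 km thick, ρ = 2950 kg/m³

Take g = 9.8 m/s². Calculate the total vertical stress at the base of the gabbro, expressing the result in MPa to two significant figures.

seawater: 1030 kg/m³ × 9.8 m/s² × 6230 m = 6.289×10^7 Pa = 62.89 MPa
sandstone: 2330 kg/m³ × 9.8 m/s² × 4041 m = 9.227×10^7 Pa = 92.27 MPa
shale: 2440 kg/m³ × 9.8 m/s² × 8200 m = 1.961×10^8 Pa = 196.1 MPa
chalk: 2130 kg/m³ × 9.8 m/s² × 690 m = 1.440×10^7 Pa = 14.40 MPa
gabbro: 2950 kg/m³ × 9.8 m/s² × 13230 m = 3.825×10^8 Pa = 382.5 MPa
Total = 62.89 + 92.27 + 196.1 + 14.40 + 382.5 = 748.12 MPa

750 MPa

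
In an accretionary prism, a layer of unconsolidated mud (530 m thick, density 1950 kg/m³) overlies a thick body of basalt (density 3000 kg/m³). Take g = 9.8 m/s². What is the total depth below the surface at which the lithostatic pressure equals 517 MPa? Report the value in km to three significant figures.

Pressure at base of upper layers: 1950×9.8×530 = 1.013×10^7 Pa = 10.13 MPa
Remaining pressure to be supplied by basalt: 5.170×10^8 − 1.013×10^7 = 5.069×10^8 Pa
Additional depth in basalt = 5.069×10^8 Pa / (3000 kg/m³ × 9.8 m/s²) = 17241 m
Total depth = 530 m + 17241 m = 17771 m
= 17.771 km

17.8 km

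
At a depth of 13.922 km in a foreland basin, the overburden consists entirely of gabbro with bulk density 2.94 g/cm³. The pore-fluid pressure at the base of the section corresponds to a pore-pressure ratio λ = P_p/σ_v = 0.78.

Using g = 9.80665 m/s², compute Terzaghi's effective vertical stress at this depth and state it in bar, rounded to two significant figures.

Overburden (lithostatic) stress σ_v:
gabbro: 2940 kg/m³ × 9.80665 m/s² × 13922 m = 4.014×10^8 Pa = 401.4 MPa
Pore pressure P_p = λ·σ_v = 0.78 × 401.4 MPa = 313.1 MPa
Effective stress σ' = σ_v − P_p = 401.4 − 313.1 = 88.306 MPa = 883.06 bar

880 bar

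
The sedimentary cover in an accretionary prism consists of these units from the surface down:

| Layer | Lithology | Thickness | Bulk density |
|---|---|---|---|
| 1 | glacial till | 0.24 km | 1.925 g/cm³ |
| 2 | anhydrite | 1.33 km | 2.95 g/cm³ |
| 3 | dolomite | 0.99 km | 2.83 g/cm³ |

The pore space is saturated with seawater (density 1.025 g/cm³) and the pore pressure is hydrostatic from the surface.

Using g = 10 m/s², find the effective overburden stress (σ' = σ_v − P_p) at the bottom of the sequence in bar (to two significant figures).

Overburden (lithostatic) stress σ_v:
glacial till: 1925 kg/m³ × 10 m/s² × 240 m = 4.620×10^6 Pa = 4.620 MPa
anhydrite: 2950 kg/m³ × 10 m/s² × 1330 m = 3.924×10^7 Pa = 39.23 MPa
dolomite: 2830 kg/m³ × 10 m/s² × 990 m = 2.802×10^7 Pa = 28.02 MPa
Total = 4.620 + 39.23 + 28.02 = 71.872 MPa
Pore pressure P_p = 1025 kg/m³ × 10 m/s² × 2560 m = 2.624×10^7 Pa = 26.24 MPa
Effective stress σ' = σ_v − P_p = 71.87 − 26.24 = 45.632 MPa = 456.32 bar

460 bar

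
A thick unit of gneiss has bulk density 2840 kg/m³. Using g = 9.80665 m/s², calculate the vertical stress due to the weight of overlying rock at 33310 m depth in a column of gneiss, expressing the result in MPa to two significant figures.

gneiss: 2840 kg/m³ × 9.80665 m/s² × 33310 m = 9.277×10^8 Pa = 927.7 MPa

930 MPa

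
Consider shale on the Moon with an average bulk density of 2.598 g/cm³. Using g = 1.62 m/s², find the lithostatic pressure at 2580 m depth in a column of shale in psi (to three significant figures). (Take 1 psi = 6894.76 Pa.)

1570 psi

shale: 2598 kg/m³ × 1.62 m/s² × 2580 m = 1.086×10^7 Pa = 1575 psi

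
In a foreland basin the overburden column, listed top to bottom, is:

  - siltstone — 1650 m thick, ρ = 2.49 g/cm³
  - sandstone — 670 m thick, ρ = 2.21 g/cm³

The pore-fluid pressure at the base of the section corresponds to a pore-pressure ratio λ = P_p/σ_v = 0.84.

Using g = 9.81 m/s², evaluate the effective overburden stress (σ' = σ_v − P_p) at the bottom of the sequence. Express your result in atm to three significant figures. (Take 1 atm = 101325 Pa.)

Overburden (lithostatic) stress σ_v:
siltstone: 2490 kg/m³ × 9.81 m/s² × 1650 m = 4.030×10^7 Pa = 40.30 MPa
sandstone: 2210 kg/m³ × 9.81 m/s² × 670 m = 1.453×10^7 Pa = 14.53 MPa
Total = 40.30 + 14.53 = 54.830 MPa
Pore pressure P_p = λ·σ_v = 0.84 × 54.83 MPa = 46.06 MPa
Effective stress σ' = σ_v − P_p = 54.83 − 46.06 = 8.7728 MPa = 86.581 atm

86.6 atm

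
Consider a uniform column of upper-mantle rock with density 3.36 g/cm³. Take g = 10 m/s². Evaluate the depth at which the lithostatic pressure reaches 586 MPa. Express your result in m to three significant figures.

17400 m

h = P/(ρg) = 586 MPa / (3360 kg/m³ × 10 m/s²) = 5.860×10^8 Pa / 33600 Pa/m = 17440 m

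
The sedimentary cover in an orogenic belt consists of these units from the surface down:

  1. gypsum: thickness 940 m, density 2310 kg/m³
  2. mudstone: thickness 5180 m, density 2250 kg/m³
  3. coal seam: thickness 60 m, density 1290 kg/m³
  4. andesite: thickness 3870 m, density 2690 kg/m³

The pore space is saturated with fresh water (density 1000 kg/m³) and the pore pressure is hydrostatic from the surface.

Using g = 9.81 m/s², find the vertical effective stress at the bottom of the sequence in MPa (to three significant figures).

Overburden (lithostatic) stress σ_v:
gypsum: 2310 kg/m³ × 9.81 m/s² × 940 m = 2.130×10^7 Pa = 21.30 MPa
mudstone: 2250 kg/m³ × 9.81 m/s² × 5180 m = 1.143×10^8 Pa = 114.3 MPa
coal seam: 1290 kg/m³ × 9.81 m/s² × 60 m = 7.593×10^5 Pa = 0.7593 MPa
andesite: 2690 kg/m³ × 9.81 m/s² × 3870 m = 1.021×10^8 Pa = 102.1 MPa
Total = 21.30 + 114.3 + 0.7593 + 102.1 = 238.52 MPa
Pore pressure P_p = 1000 kg/m³ × 9.81 m/s² × 10050 m = 9.859×10^7 Pa = 98.59 MPa
Effective stress σ' = σ_v − P_p = 238.5 − 98.59 = 139.93 MPa

140 MPa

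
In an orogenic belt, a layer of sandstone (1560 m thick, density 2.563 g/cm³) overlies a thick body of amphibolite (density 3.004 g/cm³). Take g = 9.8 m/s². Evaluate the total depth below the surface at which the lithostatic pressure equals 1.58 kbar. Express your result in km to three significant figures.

5.60 km

Pressure at base of upper layers: 2563×9.8×1560 = 3.918×10^7 Pa = 0.3918 kbar
Remaining pressure to be supplied by amphibolite: 1.580×10^8 − 3.918×10^7 = 1.188×10^8 Pa
Additional depth in amphibolite = 1.188×10^8 Pa / (3004 kg/m³ × 9.8 m/s²) = 4036.0 m
Total depth = 1560 m + 4036.0 m = 5596.0 m
= 5.5960 km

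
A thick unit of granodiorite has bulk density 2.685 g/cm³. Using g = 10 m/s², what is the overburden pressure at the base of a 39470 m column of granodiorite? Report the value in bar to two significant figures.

granodiorite: 2685 kg/m³ × 10 m/s² × 39470 m = 1.060×10^9 Pa = 10598 bar

11000 bar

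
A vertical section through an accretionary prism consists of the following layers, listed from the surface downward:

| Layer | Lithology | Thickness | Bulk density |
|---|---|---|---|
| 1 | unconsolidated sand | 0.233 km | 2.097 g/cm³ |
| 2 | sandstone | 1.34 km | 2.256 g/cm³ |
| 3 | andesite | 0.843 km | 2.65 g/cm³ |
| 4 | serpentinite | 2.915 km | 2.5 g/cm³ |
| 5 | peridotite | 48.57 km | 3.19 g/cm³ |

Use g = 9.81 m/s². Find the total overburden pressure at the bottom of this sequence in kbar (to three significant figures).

unconsolidated sand: 2097 kg/m³ × 9.81 m/s² × 233 m = 4.793×10^6 Pa = 0.04793 kbar
sandstone: 2256 kg/m³ × 9.81 m/s² × 1340 m = 2.966×10^7 Pa = 0.2966 kbar
andesite: 2650 kg/m³ × 9.81 m/s² × 843 m = 2.192×10^7 Pa = 0.2192 kbar
serpentinite: 2500 kg/m³ × 9.81 m/s² × 2915 m = 7.149×10^7 Pa = 0.7149 kbar
peridotite: 3190 kg/m³ × 9.81 m/s² × 48570 m = 1.520×10^9 Pa = 15.20 kbar
Total = 0.04793 + 0.2966 + 0.2192 + 0.7149 + 15.20 = 16.478 kbar

16.5 kbar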